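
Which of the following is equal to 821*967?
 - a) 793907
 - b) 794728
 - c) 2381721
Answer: a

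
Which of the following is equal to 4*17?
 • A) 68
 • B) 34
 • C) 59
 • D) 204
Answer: A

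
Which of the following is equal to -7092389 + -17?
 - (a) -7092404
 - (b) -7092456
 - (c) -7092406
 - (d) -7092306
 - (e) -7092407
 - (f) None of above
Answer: c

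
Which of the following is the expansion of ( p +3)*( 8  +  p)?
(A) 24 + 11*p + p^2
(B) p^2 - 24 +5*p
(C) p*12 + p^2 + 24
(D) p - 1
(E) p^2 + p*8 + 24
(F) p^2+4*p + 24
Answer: A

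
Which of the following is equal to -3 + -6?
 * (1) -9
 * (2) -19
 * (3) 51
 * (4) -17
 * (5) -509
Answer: 1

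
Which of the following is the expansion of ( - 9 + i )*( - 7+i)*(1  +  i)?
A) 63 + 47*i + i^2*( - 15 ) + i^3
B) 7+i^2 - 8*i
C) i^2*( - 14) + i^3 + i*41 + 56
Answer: A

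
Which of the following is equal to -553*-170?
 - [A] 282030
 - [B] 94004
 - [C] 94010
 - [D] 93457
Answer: C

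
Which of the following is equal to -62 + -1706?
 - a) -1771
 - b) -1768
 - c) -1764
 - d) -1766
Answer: b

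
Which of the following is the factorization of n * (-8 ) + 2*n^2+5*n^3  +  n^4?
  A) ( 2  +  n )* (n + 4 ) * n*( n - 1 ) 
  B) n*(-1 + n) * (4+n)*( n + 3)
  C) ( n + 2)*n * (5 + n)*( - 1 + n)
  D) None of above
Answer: A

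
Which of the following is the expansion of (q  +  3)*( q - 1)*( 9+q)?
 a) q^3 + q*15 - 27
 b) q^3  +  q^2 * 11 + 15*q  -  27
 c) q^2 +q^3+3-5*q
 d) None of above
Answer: b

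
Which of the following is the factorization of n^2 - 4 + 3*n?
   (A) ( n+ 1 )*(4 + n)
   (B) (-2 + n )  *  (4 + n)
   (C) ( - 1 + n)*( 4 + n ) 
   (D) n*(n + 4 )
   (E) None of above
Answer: C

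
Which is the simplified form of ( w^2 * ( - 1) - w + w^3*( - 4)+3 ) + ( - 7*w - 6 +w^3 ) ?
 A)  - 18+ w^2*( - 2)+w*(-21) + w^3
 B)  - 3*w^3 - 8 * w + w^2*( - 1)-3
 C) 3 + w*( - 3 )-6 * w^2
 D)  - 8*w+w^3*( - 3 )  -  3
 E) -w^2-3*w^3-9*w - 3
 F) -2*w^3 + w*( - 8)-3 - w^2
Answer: B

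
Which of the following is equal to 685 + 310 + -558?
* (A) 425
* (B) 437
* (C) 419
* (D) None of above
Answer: B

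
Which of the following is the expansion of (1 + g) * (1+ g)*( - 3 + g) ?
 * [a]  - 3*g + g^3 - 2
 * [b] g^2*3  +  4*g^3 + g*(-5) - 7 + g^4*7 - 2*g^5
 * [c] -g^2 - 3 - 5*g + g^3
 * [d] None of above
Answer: c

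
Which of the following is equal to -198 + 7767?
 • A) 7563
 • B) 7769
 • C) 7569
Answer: C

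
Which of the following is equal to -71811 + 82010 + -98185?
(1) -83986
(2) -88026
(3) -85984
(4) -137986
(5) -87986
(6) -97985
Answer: 5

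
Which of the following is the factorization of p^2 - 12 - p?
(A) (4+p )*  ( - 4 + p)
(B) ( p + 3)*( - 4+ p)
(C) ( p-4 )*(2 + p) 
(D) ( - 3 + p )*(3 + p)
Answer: B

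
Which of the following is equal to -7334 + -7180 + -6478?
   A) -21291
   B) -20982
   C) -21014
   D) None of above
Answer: D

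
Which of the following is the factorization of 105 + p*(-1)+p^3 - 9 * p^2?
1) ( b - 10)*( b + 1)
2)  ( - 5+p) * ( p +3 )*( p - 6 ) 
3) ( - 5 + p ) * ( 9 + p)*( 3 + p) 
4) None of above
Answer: 4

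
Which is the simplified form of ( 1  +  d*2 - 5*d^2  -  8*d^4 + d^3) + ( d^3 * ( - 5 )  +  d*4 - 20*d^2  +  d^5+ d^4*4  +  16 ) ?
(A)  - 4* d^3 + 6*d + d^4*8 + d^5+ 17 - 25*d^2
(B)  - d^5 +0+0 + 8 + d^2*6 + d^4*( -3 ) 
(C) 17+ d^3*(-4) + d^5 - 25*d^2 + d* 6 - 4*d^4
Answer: C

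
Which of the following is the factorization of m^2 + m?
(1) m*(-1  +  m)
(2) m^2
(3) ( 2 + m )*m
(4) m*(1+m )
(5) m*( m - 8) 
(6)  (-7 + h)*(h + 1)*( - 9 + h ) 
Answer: 4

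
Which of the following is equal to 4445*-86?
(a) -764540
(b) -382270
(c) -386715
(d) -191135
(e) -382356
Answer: b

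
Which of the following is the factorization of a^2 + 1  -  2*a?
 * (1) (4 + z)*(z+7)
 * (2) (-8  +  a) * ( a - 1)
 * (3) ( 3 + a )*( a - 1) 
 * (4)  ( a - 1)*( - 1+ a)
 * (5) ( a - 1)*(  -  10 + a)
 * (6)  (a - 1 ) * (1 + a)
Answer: 4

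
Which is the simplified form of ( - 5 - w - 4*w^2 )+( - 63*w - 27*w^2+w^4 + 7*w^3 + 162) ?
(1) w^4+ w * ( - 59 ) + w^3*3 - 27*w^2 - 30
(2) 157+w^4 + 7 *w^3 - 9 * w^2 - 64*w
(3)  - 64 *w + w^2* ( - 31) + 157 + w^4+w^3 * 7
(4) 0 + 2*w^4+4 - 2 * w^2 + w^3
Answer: 3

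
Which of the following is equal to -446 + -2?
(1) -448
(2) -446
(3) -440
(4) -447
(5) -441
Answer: 1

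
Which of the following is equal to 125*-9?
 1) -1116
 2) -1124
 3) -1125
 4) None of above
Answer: 3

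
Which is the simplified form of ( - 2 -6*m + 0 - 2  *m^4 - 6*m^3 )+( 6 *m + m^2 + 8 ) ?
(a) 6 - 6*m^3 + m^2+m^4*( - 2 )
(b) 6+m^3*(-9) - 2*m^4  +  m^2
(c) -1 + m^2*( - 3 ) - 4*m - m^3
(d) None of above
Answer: a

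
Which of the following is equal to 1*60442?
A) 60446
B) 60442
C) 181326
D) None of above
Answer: B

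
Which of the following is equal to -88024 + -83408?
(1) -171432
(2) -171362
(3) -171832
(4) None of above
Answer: 1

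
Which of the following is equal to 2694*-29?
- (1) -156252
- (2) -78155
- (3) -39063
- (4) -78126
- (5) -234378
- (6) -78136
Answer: 4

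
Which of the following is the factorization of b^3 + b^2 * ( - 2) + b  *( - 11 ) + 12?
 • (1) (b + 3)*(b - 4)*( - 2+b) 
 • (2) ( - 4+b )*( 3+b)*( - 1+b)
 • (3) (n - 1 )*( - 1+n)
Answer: 2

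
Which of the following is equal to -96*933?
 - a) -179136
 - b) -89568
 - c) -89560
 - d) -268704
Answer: b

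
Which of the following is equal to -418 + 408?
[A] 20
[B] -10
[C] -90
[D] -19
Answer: B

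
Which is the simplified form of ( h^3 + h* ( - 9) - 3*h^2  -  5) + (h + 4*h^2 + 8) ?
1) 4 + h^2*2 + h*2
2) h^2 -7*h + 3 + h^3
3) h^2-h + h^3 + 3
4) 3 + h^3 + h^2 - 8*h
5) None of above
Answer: 4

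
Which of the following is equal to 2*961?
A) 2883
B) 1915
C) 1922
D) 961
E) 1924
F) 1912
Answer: C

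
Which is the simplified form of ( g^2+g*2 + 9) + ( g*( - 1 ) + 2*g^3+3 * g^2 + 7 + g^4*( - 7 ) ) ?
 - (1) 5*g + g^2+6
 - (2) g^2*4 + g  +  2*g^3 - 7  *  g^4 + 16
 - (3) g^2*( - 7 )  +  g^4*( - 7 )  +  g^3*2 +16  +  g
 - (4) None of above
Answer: 2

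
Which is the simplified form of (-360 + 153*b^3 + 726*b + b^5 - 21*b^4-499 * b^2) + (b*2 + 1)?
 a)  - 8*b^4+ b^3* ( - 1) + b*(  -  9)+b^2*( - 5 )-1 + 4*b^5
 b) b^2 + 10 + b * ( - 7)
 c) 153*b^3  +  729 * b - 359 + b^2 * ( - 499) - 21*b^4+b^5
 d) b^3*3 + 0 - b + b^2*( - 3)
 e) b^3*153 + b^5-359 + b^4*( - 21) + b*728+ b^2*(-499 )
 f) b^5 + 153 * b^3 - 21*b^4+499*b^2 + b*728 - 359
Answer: e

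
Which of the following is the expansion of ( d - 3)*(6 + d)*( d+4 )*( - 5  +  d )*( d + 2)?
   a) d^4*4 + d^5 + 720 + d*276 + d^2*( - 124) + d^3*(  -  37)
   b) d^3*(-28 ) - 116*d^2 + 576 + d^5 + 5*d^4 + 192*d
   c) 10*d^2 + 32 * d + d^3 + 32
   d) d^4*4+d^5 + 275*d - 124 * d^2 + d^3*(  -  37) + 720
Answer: a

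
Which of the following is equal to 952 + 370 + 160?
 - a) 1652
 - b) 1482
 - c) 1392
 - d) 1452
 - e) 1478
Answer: b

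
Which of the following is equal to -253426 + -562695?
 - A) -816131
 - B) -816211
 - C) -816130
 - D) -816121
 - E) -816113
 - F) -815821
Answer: D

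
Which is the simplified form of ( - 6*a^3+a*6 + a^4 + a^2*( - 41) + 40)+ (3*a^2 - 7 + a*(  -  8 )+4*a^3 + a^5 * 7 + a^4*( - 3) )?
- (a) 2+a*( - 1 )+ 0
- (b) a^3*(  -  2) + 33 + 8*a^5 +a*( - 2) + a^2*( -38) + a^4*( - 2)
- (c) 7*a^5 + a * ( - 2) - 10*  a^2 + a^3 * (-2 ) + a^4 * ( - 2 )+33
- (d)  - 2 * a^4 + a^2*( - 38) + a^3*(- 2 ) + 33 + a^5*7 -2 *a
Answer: d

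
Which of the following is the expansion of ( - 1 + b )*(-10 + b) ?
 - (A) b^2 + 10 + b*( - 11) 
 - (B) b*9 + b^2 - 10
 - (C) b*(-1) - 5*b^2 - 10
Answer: A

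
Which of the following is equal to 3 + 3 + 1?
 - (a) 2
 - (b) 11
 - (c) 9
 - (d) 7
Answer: d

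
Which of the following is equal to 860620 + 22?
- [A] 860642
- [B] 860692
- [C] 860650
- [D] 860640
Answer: A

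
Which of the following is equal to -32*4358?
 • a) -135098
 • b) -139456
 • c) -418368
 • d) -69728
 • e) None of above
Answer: b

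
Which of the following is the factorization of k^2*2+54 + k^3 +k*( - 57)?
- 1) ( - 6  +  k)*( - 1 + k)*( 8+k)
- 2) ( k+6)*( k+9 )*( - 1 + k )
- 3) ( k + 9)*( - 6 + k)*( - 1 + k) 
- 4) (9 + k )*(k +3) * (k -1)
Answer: 3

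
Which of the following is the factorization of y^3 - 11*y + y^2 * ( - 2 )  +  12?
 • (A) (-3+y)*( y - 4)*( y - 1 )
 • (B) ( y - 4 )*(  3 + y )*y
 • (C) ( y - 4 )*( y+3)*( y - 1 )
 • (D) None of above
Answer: C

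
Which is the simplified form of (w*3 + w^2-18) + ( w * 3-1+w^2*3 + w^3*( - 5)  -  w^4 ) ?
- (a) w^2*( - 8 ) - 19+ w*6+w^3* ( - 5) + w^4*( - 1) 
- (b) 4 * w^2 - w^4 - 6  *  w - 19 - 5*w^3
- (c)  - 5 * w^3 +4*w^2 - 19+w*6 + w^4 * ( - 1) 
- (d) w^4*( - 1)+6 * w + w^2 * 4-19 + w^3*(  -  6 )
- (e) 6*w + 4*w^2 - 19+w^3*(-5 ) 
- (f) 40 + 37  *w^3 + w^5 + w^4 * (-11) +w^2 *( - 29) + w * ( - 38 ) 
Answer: c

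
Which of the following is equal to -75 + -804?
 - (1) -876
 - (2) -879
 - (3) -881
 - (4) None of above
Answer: 2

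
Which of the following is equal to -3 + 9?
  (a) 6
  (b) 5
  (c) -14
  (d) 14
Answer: a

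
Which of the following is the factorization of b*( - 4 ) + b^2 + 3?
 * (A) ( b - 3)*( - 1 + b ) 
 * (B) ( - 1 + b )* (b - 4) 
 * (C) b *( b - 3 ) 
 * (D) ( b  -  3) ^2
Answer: A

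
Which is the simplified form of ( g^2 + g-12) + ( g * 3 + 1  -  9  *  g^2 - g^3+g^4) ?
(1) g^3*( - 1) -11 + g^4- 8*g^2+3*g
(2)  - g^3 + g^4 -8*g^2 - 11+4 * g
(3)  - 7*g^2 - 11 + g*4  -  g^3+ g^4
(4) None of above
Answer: 2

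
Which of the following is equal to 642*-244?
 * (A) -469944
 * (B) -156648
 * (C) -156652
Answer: B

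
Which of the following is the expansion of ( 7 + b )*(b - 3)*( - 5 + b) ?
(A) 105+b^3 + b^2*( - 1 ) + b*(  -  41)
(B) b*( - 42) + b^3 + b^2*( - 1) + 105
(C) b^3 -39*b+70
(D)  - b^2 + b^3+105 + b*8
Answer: A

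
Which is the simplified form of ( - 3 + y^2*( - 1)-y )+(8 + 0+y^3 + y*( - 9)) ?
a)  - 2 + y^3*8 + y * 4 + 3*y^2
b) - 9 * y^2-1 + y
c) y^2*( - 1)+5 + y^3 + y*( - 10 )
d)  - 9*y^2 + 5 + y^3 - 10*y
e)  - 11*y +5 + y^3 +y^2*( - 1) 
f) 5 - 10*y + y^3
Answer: c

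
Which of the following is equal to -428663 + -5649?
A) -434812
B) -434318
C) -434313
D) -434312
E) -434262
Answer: D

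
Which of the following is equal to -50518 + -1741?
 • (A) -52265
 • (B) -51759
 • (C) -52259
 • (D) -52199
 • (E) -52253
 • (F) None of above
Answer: C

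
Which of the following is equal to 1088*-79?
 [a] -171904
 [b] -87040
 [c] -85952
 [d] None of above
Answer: c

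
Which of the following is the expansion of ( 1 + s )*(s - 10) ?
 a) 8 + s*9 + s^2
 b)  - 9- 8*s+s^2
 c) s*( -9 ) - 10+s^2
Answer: c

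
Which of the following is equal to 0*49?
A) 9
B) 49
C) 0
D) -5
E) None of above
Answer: C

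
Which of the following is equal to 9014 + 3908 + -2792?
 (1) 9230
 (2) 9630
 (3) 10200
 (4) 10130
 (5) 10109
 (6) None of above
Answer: 4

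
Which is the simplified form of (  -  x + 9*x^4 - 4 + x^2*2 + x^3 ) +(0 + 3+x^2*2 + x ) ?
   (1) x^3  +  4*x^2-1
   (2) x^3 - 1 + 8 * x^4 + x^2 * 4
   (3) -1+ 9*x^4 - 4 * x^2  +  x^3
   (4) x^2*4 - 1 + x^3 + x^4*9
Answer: 4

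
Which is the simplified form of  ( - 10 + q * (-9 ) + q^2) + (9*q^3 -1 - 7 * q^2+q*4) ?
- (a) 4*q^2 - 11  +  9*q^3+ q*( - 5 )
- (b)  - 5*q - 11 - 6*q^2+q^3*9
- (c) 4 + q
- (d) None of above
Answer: b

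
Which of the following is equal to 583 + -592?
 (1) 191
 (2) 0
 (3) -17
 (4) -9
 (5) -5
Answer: 4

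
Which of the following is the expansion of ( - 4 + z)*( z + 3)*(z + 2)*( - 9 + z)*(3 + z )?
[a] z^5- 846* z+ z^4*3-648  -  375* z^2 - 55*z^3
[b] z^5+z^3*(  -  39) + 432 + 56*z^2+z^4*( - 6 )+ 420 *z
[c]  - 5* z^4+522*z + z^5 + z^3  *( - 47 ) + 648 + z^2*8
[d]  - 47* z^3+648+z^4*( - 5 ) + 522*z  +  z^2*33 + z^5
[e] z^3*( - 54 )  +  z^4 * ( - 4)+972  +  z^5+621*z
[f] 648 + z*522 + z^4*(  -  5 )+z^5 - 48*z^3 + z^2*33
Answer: d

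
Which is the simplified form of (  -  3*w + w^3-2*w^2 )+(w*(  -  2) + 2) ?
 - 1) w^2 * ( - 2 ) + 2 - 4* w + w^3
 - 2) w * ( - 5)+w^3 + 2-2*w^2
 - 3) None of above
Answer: 2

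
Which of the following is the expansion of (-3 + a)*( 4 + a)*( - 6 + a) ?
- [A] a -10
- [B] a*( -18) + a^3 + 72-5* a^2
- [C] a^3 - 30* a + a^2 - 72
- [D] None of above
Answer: B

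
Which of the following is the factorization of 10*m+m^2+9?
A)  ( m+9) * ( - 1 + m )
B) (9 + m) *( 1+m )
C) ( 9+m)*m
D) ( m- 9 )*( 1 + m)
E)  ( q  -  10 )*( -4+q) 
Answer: B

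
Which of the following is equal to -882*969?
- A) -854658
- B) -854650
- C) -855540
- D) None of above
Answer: A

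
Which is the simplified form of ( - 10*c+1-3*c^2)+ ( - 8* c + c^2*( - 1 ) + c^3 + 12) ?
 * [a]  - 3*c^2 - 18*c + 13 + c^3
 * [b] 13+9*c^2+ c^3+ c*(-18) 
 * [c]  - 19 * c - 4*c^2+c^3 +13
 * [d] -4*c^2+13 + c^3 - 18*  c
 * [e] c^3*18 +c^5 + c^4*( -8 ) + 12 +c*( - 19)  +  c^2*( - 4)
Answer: d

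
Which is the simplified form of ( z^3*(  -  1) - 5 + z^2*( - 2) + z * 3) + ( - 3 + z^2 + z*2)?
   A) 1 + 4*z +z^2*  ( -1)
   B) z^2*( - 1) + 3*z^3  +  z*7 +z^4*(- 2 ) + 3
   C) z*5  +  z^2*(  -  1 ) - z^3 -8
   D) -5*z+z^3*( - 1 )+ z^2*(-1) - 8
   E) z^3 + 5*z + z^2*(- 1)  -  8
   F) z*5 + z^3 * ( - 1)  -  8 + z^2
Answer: C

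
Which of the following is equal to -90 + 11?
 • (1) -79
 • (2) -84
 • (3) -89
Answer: 1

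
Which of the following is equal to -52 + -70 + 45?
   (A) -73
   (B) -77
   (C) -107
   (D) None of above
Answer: B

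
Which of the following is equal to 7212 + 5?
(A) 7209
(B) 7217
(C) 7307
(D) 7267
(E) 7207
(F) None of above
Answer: B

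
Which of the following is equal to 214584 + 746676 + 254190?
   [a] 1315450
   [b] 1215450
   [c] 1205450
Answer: b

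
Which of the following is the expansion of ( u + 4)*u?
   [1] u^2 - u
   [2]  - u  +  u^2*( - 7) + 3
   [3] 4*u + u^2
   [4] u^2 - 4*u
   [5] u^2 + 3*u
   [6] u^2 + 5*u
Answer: 3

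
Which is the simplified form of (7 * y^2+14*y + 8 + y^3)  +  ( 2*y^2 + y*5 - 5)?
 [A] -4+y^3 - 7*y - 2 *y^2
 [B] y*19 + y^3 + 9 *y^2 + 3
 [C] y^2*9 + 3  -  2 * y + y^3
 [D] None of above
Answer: B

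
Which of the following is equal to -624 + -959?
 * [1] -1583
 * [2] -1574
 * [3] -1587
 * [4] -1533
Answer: 1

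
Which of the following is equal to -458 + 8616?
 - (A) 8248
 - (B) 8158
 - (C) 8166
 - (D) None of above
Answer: B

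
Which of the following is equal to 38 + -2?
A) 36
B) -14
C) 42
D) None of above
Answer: A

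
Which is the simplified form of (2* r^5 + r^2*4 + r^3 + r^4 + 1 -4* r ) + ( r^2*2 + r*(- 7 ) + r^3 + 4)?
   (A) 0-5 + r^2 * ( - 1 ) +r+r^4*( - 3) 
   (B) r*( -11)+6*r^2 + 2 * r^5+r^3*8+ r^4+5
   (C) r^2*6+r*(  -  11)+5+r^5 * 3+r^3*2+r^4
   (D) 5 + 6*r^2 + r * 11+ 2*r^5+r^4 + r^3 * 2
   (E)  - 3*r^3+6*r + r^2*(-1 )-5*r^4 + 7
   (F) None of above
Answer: F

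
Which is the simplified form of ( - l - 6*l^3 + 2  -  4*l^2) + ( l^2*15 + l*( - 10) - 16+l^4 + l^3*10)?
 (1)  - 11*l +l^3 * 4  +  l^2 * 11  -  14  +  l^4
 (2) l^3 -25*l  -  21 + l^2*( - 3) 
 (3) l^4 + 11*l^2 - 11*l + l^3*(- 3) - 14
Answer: 1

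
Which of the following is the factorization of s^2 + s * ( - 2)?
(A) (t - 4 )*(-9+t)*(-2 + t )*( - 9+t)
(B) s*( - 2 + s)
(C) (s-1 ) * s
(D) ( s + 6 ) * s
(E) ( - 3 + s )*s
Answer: B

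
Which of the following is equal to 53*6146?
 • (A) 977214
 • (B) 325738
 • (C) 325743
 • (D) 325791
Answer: B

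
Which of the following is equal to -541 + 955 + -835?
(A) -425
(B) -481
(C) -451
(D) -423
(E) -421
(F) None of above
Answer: E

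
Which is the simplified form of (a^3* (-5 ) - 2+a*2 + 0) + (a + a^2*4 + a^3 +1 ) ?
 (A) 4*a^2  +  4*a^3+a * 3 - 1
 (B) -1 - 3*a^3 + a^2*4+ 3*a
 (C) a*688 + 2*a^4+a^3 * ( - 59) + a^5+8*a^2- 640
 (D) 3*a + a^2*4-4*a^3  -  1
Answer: D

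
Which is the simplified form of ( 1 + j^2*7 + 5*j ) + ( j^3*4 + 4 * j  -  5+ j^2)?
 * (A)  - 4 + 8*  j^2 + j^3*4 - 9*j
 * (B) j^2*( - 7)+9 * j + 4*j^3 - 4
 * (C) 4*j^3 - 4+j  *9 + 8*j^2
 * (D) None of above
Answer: C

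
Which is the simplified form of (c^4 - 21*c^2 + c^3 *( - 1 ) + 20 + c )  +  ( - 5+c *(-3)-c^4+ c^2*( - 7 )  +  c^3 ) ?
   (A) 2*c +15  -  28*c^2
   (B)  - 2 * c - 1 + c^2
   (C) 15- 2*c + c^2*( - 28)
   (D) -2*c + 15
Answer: C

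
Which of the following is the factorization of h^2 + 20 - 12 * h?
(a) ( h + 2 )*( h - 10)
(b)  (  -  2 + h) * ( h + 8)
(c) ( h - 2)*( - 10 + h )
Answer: c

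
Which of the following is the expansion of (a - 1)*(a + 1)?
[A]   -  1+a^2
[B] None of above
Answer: A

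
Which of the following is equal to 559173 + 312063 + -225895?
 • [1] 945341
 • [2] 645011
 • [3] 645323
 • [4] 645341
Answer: 4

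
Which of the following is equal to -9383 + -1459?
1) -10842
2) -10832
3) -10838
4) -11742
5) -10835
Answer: 1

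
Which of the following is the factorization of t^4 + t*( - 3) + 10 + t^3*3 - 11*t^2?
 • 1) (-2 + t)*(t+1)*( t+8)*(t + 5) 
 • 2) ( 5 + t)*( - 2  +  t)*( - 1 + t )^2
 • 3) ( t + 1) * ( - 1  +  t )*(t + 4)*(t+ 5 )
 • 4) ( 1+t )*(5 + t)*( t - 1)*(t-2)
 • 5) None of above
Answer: 4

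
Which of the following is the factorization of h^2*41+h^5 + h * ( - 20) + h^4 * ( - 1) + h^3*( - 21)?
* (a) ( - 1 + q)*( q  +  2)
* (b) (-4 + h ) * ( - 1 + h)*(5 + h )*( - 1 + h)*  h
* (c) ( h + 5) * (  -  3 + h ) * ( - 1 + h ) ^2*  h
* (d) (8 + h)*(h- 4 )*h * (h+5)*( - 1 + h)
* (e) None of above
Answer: b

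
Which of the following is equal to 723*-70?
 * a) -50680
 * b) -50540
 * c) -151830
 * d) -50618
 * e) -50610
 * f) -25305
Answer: e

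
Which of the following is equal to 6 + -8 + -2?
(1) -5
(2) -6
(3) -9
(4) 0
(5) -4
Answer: 5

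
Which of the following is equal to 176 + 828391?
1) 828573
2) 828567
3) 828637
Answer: 2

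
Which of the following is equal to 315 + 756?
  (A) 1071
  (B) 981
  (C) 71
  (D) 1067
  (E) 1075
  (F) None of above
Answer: A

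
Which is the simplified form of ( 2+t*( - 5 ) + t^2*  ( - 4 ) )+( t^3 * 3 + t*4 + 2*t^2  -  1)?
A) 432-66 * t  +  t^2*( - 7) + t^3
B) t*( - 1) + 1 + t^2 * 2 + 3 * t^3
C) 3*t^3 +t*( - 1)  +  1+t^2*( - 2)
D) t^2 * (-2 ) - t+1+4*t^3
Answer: C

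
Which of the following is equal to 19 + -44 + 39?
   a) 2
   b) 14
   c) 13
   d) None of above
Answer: b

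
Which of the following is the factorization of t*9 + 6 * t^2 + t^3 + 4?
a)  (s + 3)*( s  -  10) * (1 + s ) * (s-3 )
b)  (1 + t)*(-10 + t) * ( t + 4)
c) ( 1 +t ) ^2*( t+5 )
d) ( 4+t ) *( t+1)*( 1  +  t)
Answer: d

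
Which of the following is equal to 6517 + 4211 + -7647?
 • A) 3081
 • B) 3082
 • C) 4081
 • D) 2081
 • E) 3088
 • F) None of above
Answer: A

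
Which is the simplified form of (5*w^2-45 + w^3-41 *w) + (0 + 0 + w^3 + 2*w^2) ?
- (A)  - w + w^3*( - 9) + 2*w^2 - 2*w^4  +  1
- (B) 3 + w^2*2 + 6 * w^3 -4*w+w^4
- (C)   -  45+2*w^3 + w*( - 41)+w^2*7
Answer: C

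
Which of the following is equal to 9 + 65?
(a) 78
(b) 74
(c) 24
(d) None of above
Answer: b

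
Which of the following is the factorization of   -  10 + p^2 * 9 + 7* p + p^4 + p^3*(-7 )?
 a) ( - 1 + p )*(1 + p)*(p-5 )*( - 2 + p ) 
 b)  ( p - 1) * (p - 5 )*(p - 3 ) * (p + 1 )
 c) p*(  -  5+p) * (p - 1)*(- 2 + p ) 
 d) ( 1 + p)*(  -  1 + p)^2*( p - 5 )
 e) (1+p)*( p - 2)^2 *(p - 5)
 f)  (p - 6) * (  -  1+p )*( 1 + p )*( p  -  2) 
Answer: a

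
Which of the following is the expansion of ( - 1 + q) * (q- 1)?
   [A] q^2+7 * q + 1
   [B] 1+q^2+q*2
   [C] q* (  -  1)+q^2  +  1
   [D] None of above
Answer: D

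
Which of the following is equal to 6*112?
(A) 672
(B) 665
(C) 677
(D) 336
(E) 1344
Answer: A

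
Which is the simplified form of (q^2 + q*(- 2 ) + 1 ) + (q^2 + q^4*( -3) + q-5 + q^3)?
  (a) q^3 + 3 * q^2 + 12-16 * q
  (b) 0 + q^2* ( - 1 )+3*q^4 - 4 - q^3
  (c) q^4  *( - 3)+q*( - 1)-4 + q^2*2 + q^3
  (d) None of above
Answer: c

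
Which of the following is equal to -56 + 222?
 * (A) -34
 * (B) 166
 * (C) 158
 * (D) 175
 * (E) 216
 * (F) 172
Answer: B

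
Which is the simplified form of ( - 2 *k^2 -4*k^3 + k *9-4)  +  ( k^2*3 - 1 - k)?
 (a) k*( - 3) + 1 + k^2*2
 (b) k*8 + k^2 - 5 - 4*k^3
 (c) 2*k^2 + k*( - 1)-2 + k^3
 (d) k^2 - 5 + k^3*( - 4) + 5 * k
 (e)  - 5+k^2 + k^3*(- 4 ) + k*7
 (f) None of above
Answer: b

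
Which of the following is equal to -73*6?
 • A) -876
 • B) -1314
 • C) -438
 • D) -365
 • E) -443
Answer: C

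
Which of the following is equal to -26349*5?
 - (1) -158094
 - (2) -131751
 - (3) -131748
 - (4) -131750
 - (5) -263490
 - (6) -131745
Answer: 6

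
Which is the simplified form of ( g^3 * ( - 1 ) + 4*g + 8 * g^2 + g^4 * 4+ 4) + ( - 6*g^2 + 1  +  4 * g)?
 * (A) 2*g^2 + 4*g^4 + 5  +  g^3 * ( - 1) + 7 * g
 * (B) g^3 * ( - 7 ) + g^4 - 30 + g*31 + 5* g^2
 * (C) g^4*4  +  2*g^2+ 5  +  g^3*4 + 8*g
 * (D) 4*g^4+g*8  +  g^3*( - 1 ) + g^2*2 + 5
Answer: D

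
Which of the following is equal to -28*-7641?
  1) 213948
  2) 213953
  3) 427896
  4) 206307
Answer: 1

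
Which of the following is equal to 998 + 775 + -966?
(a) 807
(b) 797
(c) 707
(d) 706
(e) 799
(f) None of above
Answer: a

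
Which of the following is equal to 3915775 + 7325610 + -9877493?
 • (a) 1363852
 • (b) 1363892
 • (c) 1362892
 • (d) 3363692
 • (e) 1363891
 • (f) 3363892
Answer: b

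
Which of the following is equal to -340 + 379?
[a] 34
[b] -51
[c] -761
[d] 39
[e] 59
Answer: d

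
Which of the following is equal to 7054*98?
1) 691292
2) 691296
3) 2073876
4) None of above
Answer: 1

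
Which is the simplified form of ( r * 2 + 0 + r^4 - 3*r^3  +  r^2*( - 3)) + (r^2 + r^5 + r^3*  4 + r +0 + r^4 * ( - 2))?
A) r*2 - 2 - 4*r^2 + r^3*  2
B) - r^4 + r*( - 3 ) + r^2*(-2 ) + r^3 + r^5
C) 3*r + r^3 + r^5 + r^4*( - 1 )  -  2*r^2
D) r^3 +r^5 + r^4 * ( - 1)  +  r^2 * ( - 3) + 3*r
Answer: C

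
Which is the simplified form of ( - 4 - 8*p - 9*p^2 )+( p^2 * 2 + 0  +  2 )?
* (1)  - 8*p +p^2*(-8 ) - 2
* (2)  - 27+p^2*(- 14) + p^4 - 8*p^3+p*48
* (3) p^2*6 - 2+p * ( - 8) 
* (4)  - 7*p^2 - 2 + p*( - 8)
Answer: 4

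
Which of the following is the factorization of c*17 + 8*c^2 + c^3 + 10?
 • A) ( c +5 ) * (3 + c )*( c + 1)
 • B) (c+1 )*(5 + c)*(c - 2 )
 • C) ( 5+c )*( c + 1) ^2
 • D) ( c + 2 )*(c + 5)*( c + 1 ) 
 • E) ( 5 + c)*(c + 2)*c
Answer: D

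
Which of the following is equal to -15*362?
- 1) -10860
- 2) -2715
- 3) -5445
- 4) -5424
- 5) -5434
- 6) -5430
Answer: 6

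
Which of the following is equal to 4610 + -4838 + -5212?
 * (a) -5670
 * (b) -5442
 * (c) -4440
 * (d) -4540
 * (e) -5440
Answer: e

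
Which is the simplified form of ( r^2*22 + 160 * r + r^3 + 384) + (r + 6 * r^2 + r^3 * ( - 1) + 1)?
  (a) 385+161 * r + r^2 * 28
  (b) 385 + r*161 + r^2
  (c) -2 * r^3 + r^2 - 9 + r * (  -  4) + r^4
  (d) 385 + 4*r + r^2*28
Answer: a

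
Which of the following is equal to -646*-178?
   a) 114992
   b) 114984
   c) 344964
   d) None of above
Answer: d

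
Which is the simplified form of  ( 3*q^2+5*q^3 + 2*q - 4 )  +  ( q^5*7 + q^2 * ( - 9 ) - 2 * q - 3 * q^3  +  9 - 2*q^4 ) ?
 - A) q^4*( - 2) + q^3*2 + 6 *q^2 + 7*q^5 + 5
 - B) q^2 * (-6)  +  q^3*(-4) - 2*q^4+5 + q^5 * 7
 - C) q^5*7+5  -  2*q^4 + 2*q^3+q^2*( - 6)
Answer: C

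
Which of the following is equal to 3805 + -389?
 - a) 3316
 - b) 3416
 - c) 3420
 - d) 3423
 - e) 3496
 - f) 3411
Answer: b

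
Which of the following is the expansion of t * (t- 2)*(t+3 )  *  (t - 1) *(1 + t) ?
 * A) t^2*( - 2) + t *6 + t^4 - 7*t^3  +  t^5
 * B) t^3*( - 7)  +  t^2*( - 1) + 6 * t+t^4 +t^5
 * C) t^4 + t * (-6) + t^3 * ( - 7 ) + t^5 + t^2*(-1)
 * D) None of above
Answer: B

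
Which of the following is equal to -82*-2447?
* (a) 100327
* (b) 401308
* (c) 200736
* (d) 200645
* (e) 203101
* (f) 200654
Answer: f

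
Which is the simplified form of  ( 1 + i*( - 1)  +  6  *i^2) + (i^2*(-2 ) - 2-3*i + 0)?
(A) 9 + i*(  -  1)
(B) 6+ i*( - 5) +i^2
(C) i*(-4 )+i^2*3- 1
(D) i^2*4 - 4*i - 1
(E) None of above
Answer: D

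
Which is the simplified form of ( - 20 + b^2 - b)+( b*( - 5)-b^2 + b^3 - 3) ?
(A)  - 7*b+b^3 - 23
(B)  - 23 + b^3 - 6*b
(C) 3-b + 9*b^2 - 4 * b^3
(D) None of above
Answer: B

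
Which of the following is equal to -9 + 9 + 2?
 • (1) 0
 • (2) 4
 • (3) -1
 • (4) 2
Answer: 4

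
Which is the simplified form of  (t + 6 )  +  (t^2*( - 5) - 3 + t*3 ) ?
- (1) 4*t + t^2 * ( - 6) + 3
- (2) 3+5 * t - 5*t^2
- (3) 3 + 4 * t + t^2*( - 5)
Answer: 3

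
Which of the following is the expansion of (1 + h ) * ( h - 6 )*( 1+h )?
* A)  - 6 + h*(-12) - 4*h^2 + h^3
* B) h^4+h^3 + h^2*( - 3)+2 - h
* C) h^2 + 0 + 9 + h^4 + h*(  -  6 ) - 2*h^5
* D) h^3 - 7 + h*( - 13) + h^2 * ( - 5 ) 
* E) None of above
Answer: E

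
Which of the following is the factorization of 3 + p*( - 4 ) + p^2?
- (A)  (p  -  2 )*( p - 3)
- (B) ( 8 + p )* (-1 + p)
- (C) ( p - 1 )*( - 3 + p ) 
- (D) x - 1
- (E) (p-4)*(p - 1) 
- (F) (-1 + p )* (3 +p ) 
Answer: C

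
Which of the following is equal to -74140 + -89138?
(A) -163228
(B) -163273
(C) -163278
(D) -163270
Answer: C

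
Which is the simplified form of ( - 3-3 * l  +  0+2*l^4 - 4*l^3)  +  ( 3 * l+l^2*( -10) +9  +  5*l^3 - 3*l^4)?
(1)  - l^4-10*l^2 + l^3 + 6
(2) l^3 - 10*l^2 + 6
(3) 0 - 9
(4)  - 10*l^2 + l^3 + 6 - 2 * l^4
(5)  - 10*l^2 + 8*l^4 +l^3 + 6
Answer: 1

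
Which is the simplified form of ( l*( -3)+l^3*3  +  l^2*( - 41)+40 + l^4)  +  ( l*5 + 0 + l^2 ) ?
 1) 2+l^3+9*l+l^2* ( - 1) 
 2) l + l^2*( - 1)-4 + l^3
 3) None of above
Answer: 3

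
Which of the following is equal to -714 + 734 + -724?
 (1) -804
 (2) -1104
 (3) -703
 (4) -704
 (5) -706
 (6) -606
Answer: 4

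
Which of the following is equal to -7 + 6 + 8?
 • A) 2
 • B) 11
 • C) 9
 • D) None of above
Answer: D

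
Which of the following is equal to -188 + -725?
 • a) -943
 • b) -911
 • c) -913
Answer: c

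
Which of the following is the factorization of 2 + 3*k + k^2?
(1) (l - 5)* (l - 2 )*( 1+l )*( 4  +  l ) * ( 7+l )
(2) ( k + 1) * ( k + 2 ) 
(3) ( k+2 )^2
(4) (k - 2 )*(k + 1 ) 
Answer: 2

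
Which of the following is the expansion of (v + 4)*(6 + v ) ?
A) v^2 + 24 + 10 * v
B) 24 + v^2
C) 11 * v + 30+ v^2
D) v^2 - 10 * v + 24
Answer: A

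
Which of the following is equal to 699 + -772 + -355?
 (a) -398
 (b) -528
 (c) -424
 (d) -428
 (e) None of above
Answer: d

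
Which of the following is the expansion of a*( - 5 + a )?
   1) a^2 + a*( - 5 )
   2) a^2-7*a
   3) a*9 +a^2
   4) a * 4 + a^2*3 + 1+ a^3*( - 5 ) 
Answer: 1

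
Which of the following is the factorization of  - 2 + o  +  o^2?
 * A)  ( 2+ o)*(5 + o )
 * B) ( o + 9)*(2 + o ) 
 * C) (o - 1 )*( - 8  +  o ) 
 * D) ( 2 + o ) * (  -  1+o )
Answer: D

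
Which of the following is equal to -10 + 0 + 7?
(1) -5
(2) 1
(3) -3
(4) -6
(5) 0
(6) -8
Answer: 3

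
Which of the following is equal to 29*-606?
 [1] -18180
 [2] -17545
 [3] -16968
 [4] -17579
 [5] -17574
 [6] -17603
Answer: 5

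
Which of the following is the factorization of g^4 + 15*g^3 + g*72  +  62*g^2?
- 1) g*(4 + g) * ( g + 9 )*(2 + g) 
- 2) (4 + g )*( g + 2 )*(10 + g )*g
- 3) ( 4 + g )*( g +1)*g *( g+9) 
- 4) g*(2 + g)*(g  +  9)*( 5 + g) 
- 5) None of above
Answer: 1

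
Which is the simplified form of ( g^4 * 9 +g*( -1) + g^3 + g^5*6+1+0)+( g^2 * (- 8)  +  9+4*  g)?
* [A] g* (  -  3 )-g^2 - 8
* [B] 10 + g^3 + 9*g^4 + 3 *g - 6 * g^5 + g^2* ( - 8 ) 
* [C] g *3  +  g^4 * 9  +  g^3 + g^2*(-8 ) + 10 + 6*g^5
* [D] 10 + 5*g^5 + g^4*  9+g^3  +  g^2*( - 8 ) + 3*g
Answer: C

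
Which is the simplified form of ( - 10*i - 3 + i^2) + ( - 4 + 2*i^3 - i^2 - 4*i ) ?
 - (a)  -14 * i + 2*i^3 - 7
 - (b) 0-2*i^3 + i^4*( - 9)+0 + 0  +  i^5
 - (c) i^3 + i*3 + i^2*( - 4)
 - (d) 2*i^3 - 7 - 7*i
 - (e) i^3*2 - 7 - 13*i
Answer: a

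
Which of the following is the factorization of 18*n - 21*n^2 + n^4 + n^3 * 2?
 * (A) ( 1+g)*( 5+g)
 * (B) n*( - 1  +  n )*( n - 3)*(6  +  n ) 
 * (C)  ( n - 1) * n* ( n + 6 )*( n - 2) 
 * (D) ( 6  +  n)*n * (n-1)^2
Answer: B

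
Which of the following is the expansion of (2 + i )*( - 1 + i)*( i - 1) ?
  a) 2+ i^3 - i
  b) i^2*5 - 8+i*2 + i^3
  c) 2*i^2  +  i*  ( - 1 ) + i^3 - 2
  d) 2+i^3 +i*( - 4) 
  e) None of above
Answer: e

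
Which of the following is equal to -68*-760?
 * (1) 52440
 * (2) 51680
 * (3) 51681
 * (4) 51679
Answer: 2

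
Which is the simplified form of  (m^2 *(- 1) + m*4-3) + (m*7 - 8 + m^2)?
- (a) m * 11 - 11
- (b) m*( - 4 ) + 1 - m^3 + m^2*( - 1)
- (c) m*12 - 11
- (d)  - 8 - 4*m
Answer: a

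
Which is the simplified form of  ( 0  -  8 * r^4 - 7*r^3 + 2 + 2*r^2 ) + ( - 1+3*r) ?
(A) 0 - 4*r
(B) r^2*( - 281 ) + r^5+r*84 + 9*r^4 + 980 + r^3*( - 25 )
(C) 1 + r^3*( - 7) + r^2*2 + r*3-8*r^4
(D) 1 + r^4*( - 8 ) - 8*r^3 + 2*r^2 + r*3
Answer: C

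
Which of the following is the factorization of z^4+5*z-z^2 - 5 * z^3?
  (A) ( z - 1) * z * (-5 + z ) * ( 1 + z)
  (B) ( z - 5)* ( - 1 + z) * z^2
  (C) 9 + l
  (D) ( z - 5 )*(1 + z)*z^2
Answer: A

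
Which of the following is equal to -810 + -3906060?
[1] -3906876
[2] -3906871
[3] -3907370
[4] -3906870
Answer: 4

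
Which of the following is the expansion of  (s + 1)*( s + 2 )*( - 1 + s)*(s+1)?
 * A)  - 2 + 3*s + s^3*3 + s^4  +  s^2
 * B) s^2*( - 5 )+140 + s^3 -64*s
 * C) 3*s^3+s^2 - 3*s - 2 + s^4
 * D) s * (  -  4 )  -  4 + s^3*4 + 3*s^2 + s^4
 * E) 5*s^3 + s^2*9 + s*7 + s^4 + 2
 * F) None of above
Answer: C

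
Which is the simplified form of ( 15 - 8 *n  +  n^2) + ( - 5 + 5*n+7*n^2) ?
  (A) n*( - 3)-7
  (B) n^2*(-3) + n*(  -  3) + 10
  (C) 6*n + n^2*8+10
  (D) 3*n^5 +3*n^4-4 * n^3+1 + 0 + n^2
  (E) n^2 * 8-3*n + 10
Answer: E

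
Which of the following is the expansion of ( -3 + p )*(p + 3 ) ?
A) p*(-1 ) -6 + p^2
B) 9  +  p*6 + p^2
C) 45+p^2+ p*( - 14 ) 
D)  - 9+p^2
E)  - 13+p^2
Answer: D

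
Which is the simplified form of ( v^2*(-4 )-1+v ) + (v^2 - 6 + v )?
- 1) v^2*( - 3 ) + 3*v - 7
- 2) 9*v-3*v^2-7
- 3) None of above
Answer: 3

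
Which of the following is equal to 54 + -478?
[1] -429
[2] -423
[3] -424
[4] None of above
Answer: 3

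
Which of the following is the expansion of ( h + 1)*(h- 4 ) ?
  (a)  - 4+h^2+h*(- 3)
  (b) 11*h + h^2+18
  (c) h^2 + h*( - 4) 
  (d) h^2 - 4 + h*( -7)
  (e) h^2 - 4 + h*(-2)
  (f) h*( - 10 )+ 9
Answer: a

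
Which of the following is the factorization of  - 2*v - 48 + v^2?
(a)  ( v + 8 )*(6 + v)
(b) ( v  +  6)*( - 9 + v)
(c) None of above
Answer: c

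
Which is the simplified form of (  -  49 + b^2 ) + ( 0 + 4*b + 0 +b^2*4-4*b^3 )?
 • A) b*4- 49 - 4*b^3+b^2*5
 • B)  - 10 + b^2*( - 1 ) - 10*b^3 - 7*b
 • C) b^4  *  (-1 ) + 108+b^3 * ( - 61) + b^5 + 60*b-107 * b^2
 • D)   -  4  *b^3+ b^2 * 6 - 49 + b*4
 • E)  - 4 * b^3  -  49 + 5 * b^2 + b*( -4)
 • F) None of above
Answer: A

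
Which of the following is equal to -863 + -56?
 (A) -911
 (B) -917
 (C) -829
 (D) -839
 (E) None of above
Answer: E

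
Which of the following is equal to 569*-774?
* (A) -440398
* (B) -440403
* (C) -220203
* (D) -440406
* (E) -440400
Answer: D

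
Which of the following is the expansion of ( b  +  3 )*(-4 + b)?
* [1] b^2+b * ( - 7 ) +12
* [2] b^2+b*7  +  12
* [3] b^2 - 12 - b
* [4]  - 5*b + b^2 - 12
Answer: 3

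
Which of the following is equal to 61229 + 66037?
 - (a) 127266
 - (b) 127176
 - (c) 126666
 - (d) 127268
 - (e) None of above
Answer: a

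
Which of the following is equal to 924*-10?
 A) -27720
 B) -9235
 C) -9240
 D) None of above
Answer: C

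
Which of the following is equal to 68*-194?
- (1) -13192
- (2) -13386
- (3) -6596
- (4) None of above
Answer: 1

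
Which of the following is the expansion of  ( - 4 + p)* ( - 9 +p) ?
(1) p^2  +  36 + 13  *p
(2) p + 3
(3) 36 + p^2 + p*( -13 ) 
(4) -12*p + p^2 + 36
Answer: 3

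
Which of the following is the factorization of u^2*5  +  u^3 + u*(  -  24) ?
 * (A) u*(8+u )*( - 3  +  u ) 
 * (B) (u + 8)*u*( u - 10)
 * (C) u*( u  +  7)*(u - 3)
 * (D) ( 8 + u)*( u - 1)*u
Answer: A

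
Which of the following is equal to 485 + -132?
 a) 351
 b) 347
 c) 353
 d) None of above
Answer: c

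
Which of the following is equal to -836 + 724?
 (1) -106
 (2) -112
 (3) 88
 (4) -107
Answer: 2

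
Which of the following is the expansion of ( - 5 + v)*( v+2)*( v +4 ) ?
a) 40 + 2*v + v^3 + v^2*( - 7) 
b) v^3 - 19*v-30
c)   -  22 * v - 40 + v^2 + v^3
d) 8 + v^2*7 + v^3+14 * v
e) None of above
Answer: c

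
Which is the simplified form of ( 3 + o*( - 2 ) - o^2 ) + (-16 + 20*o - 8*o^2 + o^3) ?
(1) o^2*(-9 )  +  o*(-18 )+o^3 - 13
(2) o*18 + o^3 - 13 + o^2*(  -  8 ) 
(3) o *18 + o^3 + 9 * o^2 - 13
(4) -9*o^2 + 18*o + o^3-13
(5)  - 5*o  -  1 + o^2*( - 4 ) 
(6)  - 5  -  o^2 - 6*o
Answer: 4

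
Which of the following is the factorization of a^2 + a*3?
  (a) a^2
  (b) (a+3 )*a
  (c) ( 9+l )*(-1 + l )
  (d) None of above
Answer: b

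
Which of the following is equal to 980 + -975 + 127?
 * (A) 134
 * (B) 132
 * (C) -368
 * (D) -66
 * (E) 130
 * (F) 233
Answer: B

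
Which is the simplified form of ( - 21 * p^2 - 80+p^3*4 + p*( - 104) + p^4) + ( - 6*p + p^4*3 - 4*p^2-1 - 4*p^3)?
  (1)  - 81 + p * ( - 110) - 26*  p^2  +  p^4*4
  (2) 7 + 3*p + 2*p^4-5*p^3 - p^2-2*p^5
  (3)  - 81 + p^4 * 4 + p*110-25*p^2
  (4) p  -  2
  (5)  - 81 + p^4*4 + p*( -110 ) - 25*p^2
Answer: 5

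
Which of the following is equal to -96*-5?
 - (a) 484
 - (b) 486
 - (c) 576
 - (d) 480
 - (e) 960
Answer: d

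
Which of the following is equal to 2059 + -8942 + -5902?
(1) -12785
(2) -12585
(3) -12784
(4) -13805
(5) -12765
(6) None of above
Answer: 1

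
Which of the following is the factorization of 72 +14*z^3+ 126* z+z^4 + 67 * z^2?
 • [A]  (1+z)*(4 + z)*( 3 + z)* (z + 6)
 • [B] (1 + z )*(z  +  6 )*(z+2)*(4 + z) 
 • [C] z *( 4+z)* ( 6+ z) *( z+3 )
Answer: A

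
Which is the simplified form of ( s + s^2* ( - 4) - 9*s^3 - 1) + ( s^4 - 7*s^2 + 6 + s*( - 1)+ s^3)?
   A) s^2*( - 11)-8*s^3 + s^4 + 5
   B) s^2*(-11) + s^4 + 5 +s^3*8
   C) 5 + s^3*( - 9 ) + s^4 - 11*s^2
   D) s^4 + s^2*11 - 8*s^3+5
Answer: A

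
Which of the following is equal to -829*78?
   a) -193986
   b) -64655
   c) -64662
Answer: c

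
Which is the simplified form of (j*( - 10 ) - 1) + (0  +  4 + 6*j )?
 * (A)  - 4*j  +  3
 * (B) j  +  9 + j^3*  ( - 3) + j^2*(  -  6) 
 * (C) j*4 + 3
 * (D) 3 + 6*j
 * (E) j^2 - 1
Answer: A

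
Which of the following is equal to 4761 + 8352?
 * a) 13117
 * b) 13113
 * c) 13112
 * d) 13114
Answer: b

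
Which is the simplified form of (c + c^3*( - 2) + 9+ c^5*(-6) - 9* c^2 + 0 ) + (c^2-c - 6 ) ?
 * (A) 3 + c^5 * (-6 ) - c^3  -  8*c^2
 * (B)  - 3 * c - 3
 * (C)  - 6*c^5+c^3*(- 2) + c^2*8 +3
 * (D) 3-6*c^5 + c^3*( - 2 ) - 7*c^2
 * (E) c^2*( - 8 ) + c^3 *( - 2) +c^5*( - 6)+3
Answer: E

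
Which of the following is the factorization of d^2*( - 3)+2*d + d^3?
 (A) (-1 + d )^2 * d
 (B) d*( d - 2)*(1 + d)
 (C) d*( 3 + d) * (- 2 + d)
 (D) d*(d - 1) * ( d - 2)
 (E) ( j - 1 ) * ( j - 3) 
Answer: D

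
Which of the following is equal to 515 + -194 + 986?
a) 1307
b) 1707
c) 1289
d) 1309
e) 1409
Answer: a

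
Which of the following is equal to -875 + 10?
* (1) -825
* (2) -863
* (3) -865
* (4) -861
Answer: 3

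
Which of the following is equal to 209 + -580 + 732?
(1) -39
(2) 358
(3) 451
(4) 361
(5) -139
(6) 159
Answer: 4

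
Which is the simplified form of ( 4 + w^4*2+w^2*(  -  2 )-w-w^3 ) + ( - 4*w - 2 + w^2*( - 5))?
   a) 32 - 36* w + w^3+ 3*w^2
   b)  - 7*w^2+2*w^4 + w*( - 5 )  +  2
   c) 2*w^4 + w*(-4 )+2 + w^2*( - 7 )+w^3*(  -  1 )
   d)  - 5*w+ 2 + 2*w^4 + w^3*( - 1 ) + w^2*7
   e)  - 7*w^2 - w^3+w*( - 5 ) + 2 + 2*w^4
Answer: e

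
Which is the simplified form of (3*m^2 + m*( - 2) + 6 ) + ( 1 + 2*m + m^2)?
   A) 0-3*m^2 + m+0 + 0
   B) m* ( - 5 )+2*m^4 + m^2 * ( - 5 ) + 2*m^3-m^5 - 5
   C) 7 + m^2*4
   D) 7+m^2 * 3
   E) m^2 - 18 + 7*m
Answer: C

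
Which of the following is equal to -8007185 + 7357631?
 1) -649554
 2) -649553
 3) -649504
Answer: 1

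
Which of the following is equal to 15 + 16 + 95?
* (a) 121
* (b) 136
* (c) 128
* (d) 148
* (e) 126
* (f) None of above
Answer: e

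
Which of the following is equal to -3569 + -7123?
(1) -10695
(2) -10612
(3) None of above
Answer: 3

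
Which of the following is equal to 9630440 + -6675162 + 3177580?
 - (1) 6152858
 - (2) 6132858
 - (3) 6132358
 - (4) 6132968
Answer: 2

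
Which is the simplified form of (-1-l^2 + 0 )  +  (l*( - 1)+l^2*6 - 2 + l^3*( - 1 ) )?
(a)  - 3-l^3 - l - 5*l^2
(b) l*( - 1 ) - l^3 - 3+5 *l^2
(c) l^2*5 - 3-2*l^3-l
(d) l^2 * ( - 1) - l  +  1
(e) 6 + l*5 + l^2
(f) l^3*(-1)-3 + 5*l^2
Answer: b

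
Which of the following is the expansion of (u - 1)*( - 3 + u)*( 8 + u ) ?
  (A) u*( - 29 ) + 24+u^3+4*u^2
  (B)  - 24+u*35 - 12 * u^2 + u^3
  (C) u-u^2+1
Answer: A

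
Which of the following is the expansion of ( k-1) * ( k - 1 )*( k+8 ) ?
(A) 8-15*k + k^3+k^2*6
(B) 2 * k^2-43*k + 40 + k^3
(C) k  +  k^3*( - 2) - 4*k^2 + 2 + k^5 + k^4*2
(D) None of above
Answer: A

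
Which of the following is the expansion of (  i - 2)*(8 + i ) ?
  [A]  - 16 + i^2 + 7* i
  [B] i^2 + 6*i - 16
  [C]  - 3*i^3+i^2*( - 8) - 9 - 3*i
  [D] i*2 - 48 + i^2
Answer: B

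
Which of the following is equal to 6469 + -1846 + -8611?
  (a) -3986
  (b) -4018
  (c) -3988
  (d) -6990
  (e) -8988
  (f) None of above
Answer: c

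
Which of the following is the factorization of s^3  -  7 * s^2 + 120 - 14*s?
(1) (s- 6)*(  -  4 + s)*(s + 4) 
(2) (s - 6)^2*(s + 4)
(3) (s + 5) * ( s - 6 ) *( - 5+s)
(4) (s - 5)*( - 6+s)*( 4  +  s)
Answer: 4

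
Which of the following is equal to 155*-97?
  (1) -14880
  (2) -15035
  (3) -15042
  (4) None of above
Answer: 2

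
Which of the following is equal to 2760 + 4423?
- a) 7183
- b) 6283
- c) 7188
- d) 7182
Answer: a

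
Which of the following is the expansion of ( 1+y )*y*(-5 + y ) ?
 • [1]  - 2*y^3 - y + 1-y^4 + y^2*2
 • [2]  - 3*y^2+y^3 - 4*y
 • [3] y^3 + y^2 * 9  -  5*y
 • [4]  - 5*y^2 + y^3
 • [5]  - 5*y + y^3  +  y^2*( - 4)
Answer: 5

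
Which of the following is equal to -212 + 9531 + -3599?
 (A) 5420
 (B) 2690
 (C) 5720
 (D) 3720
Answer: C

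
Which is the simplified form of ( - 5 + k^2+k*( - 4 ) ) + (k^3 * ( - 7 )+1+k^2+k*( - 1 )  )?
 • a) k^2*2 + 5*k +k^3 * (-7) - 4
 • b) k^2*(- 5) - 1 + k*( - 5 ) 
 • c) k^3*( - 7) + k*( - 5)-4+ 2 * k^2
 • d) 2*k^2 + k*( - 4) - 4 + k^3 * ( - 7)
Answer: c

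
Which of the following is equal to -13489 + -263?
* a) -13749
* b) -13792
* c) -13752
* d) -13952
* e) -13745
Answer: c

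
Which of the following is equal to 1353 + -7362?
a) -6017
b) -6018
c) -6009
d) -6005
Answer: c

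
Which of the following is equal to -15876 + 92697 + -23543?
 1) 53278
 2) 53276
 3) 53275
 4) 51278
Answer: 1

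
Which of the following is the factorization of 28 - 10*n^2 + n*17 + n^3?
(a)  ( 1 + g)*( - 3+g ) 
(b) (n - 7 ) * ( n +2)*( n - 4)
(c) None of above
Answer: c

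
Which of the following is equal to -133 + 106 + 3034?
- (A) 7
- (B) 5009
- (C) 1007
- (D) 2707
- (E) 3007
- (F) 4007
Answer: E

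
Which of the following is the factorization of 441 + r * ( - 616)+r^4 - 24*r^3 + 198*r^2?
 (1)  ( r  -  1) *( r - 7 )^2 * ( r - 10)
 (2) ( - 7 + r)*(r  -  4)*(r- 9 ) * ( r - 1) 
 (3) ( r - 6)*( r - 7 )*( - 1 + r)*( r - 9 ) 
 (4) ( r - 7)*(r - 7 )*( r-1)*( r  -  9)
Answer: 4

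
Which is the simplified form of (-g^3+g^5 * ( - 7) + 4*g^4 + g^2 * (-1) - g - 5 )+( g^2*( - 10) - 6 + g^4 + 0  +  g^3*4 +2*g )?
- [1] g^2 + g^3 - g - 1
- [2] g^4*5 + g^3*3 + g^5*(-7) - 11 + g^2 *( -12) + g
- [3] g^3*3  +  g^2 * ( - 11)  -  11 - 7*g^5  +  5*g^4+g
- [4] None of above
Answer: 3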